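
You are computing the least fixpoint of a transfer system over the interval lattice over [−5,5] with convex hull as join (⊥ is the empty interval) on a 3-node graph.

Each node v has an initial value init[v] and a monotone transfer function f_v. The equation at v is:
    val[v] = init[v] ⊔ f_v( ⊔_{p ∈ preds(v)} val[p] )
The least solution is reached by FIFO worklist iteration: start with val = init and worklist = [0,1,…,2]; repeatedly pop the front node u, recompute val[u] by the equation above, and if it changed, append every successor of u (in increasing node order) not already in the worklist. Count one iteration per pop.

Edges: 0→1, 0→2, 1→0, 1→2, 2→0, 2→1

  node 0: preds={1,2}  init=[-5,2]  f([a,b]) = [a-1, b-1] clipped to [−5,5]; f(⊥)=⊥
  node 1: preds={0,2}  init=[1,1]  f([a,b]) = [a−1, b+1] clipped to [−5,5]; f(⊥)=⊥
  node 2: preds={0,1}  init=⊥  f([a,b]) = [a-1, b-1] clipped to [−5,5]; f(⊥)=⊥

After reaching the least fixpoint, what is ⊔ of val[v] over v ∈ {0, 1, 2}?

Iteration log — 5 steps:
  step 1. node 0  ⊔preds=[1,1]  new=[-5,2]  stable
  step 2. node 1  ⊔preds=[-5,2]  new=[-5,3]  old=[1,1]  +wl: 0
  step 3. node 2  ⊔preds=[-5,3]  new=[-5,2]  old=⊥  +wl: 1
  step 4. node 0  ⊔preds=[-5,3]  new=[-5,2]  stable
  step 5. node 1  ⊔preds=[-5,2]  new=[-5,3]  stable

Least fixpoint reached:
  node 0: [-5,2]
  node 1: [-5,3]
  node 2: [-5,2]

[-5,3]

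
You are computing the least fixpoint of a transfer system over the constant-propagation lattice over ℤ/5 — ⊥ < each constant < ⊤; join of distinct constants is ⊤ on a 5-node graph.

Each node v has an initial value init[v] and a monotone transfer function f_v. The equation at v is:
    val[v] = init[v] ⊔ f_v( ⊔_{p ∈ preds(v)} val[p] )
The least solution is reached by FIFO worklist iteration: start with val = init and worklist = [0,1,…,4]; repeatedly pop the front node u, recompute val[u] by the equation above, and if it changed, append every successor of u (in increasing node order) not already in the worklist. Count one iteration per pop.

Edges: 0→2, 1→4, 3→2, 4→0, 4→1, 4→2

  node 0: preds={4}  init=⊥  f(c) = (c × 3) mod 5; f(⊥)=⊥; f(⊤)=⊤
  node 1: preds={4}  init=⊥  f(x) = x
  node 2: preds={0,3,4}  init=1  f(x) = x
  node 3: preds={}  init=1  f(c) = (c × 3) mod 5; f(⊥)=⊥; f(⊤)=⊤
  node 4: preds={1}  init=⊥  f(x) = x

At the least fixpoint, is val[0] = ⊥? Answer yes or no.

yes

Trace (5 dequeues):
  [1] u=0 | in ⊥ | out ⊥ | ==
  [2] u=1 | in ⊥ | out ⊥ | ==
  [3] u=2 | in 1 | out 1 | ==
  [4] u=3 | in ⊥ | out 1 | ==
  [5] u=4 | in ⊥ | out ⊥ | ==

Converged values:
  [0] ⊥
  [1] ⊥
  [2] 1
  [3] 1
  [4] ⊥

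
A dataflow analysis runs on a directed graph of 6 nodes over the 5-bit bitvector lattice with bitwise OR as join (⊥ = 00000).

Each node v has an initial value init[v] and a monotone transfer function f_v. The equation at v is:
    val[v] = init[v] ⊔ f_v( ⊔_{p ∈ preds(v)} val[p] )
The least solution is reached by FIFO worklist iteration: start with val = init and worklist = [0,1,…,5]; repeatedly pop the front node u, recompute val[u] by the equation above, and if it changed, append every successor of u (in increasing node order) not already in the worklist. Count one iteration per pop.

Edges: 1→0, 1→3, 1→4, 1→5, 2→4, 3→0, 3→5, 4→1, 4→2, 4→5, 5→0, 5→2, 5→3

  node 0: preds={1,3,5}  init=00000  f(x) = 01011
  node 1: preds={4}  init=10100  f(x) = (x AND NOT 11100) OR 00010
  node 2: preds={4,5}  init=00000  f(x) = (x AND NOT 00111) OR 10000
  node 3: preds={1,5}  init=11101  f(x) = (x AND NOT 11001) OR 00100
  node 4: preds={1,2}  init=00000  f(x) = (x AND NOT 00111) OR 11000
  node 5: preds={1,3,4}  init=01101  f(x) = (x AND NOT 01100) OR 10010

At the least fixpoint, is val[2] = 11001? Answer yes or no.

Iteration log — 10 steps:
  step 1. node 0  ⊔preds=11101  new=01011  old=00000  +wl: 
  step 2. node 1  ⊔preds=00000  new=10110  old=10100  +wl: 0
  step 3. node 2  ⊔preds=01101  new=11000  old=00000  +wl: 
  step 4. node 3  ⊔preds=11111  new=11111  old=11101  +wl: 
  step 5. node 4  ⊔preds=11110  new=11000  old=00000  +wl: 1,2
  step 6. node 5  ⊔preds=11111  new=11111  old=01101  +wl: 3
  step 7. node 0  ⊔preds=11111  new=01011  stable
  step 8. node 1  ⊔preds=11000  new=10110  stable
  step 9. node 2  ⊔preds=11111  new=11000  stable
  step 10. node 3  ⊔preds=11111  new=11111  stable

Least fixpoint reached:
  node 0: 01011
  node 1: 10110
  node 2: 11000
  node 3: 11111
  node 4: 11000
  node 5: 11111

no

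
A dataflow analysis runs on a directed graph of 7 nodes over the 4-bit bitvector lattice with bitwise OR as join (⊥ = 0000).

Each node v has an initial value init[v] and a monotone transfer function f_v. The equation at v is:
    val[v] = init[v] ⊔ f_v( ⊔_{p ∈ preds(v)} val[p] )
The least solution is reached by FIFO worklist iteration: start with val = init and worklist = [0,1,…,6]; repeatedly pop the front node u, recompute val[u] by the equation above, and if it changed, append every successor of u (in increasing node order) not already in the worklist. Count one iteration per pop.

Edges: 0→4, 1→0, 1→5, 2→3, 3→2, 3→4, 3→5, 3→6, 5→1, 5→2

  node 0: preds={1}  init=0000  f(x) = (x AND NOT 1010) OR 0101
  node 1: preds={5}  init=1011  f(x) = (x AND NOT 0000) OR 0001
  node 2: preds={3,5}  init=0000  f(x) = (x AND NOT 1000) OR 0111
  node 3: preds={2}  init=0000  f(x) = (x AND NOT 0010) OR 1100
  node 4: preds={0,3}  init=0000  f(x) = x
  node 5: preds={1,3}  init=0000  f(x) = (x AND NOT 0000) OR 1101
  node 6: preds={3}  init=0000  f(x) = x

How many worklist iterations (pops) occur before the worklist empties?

11

Iteration log — 11 steps:
  step 1. node 0  ⊔preds=1011  new=0101  old=0000  +wl: 
  step 2. node 1  ⊔preds=0000  new=1011  stable
  step 3. node 2  ⊔preds=0000  new=0111  old=0000  +wl: 
  step 4. node 3  ⊔preds=0111  new=1101  old=0000  +wl: 2
  step 5. node 4  ⊔preds=1101  new=1101  old=0000  +wl: 
  step 6. node 5  ⊔preds=1111  new=1111  old=0000  +wl: 1
  step 7. node 6  ⊔preds=1101  new=1101  old=0000  +wl: 
  step 8. node 2  ⊔preds=1111  new=0111  stable
  step 9. node 1  ⊔preds=1111  new=1111  old=1011  +wl: 0,5
  step 10. node 0  ⊔preds=1111  new=0101  stable
  step 11. node 5  ⊔preds=1111  new=1111  stable

Least fixpoint reached:
  node 0: 0101
  node 1: 1111
  node 2: 0111
  node 3: 1101
  node 4: 1101
  node 5: 1111
  node 6: 1101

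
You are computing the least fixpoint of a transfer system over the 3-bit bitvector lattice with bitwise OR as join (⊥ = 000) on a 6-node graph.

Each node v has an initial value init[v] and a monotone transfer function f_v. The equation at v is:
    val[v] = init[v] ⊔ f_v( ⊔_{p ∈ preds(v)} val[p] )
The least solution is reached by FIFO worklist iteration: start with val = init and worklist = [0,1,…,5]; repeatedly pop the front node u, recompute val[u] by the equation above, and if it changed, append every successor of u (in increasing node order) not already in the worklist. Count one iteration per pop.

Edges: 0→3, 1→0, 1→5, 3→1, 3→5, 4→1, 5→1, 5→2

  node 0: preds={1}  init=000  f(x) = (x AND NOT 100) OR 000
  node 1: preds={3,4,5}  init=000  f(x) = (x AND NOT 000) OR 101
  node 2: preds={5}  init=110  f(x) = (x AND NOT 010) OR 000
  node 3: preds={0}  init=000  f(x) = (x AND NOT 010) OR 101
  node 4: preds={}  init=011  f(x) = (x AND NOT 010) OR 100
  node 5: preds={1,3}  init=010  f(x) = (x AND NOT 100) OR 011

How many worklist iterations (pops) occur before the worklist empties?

Trace (10 dequeues):
  [1] u=0 | in 000 | out 000 | ==
  [2] u=1 | in 011 | out 111 | prev 000 | push {0}
  [3] u=2 | in 010 | out 110 | ==
  [4] u=3 | in 000 | out 101 | prev 000 | push {1}
  [5] u=4 | in 000 | out 111 | prev 011 | push {}
  [6] u=5 | in 111 | out 011 | prev 010 | push {2}
  [7] u=0 | in 111 | out 011 | prev 000 | push {3}
  [8] u=1 | in 111 | out 111 | ==
  [9] u=2 | in 011 | out 111 | prev 110 | push {}
  [10] u=3 | in 011 | out 101 | ==

Converged values:
  [0] 011
  [1] 111
  [2] 111
  [3] 101
  [4] 111
  [5] 011

10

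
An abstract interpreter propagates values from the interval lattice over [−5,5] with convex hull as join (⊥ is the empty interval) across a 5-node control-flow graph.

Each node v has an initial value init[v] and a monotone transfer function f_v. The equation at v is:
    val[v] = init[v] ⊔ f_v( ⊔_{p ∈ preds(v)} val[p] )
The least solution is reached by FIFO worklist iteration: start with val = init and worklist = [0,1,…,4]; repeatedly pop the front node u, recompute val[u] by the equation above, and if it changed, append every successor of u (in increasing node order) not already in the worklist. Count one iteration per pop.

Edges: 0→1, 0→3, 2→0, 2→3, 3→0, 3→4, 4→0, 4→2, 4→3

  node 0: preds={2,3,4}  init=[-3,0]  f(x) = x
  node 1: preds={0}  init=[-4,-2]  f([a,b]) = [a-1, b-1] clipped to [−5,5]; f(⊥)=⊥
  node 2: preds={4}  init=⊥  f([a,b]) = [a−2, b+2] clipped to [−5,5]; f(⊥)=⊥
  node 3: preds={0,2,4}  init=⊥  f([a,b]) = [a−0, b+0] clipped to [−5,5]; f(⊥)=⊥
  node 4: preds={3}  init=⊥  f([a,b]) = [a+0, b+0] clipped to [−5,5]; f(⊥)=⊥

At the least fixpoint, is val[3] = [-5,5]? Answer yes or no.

Trace (28 dequeues):
  [1] u=0 | in ⊥ | out [-3,0] | ==
  [2] u=1 | in [-3,0] | out [-4,-1] | prev [-4,-2] | push {}
  [3] u=2 | in ⊥ | out ⊥ | ==
  [4] u=3 | in [-3,0] | out [-3,0] | prev ⊥ | push {0}
  [5] u=4 | in [-3,0] | out [-3,0] | prev ⊥ | push {2,3}
  [6] u=0 | in [-3,0] | out [-3,0] | ==
  [7] u=2 | in [-3,0] | out [-5,2] | prev ⊥ | push {0}
  [8] u=3 | in [-5,2] | out [-5,2] | prev [-3,0] | push {4}
  [9] u=0 | in [-5,2] | out [-5,2] | prev [-3,0] | push {1,3}
  [10] u=4 | in [-5,2] | out [-5,2] | prev [-3,0] | push {0,2}
  [11] u=1 | in [-5,2] | out [-5,1] | prev [-4,-1] | push {}
  [12] u=3 | in [-5,2] | out [-5,2] | ==
  [13] u=0 | in [-5,2] | out [-5,2] | ==
  [14] u=2 | in [-5,2] | out [-5,4] | prev [-5,2] | push {0,3}
  [15] u=0 | in [-5,4] | out [-5,4] | prev [-5,2] | push {1}
  [16] u=3 | in [-5,4] | out [-5,4] | prev [-5,2] | push {0,4}
  [17] u=1 | in [-5,4] | out [-5,3] | prev [-5,1] | push {}
  [18] u=0 | in [-5,4] | out [-5,4] | ==
  [19] u=4 | in [-5,4] | out [-5,4] | prev [-5,2] | push {0,2,3}
  [20] u=0 | in [-5,4] | out [-5,4] | ==
  [21] u=2 | in [-5,4] | out [-5,5] | prev [-5,4] | push {0}
  [22] u=3 | in [-5,5] | out [-5,5] | prev [-5,4] | push {4}
  [23] u=0 | in [-5,5] | out [-5,5] | prev [-5,4] | push {1,3}
  [24] u=4 | in [-5,5] | out [-5,5] | prev [-5,4] | push {0,2}
  [25] u=1 | in [-5,5] | out [-5,4] | prev [-5,3] | push {}
  [26] u=3 | in [-5,5] | out [-5,5] | ==
  [27] u=0 | in [-5,5] | out [-5,5] | ==
  [28] u=2 | in [-5,5] | out [-5,5] | ==

Converged values:
  [0] [-5,5]
  [1] [-5,4]
  [2] [-5,5]
  [3] [-5,5]
  [4] [-5,5]

yes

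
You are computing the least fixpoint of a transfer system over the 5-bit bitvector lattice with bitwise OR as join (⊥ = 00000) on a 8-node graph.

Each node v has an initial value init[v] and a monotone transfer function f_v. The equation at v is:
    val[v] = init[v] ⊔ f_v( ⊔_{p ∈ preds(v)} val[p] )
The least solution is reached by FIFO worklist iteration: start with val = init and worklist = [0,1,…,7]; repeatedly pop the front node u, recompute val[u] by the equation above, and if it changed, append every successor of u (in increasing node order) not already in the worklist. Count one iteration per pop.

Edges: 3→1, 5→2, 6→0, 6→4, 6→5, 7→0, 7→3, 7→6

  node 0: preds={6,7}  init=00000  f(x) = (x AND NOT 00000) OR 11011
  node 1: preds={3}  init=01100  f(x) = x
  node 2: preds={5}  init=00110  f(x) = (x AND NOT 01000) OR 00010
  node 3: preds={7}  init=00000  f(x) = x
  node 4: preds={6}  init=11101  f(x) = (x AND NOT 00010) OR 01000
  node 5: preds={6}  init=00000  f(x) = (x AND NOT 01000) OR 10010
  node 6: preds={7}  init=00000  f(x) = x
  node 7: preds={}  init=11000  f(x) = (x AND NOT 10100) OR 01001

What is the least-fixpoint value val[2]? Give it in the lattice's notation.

10111

Iteration log — 20 steps:
  step 1. node 0  ⊔preds=11000  new=11011  old=00000  +wl: 
  step 2. node 1  ⊔preds=00000  new=01100  stable
  step 3. node 2  ⊔preds=00000  new=00110  stable
  step 4. node 3  ⊔preds=11000  new=11000  old=00000  +wl: 1
  step 5. node 4  ⊔preds=00000  new=11101  stable
  step 6. node 5  ⊔preds=00000  new=10010  old=00000  +wl: 2
  step 7. node 6  ⊔preds=11000  new=11000  old=00000  +wl: 0,4,5
  step 8. node 7  ⊔preds=00000  new=11001  old=11000  +wl: 3,6
  step 9. node 1  ⊔preds=11000  new=11100  old=01100  +wl: 
  step 10. node 2  ⊔preds=10010  new=10110  old=00110  +wl: 
  step 11. node 0  ⊔preds=11001  new=11011  stable
  step 12. node 4  ⊔preds=11000  new=11101  stable
  step 13. node 5  ⊔preds=11000  new=10010  stable
  step 14. node 3  ⊔preds=11001  new=11001  old=11000  +wl: 1
  step 15. node 6  ⊔preds=11001  new=11001  old=11000  +wl: 0,4,5
  step 16. node 1  ⊔preds=11001  new=11101  old=11100  +wl: 
  step 17. node 0  ⊔preds=11001  new=11011  stable
  step 18. node 4  ⊔preds=11001  new=11101  stable
  step 19. node 5  ⊔preds=11001  new=10011  old=10010  +wl: 2
  step 20. node 2  ⊔preds=10011  new=10111  old=10110  +wl: 

Least fixpoint reached:
  node 0: 11011
  node 1: 11101
  node 2: 10111
  node 3: 11001
  node 4: 11101
  node 5: 10011
  node 6: 11001
  node 7: 11001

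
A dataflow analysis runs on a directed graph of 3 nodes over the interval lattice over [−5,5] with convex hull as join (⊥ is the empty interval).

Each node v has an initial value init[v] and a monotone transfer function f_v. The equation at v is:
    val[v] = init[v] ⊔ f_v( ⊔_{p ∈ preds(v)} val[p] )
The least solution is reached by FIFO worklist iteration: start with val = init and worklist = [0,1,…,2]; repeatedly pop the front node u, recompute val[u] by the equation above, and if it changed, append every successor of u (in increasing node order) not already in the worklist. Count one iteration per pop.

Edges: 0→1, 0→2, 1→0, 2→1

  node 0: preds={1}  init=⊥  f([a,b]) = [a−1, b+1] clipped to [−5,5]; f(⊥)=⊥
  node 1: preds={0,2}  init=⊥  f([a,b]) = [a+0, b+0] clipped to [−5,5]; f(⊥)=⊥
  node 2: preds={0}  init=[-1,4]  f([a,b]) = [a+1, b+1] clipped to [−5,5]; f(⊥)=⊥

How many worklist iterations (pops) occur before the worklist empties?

17

Iteration log — 17 steps:
  step 1. node 0  ⊔preds=⊥  new=⊥  stable
  step 2. node 1  ⊔preds=[-1,4]  new=[-1,4]  old=⊥  +wl: 0
  step 3. node 2  ⊔preds=⊥  new=[-1,4]  stable
  step 4. node 0  ⊔preds=[-1,4]  new=[-2,5]  old=⊥  +wl: 1,2
  step 5. node 1  ⊔preds=[-2,5]  new=[-2,5]  old=[-1,4]  +wl: 0
  step 6. node 2  ⊔preds=[-2,5]  new=[-1,5]  old=[-1,4]  +wl: 1
  step 7. node 0  ⊔preds=[-2,5]  new=[-3,5]  old=[-2,5]  +wl: 2
  step 8. node 1  ⊔preds=[-3,5]  new=[-3,5]  old=[-2,5]  +wl: 0
  step 9. node 2  ⊔preds=[-3,5]  new=[-2,5]  old=[-1,5]  +wl: 1
  step 10. node 0  ⊔preds=[-3,5]  new=[-4,5]  old=[-3,5]  +wl: 2
  step 11. node 1  ⊔preds=[-4,5]  new=[-4,5]  old=[-3,5]  +wl: 0
  step 12. node 2  ⊔preds=[-4,5]  new=[-3,5]  old=[-2,5]  +wl: 1
  step 13. node 0  ⊔preds=[-4,5]  new=[-5,5]  old=[-4,5]  +wl: 2
  step 14. node 1  ⊔preds=[-5,5]  new=[-5,5]  old=[-4,5]  +wl: 0
  step 15. node 2  ⊔preds=[-5,5]  new=[-4,5]  old=[-3,5]  +wl: 1
  step 16. node 0  ⊔preds=[-5,5]  new=[-5,5]  stable
  step 17. node 1  ⊔preds=[-5,5]  new=[-5,5]  stable

Least fixpoint reached:
  node 0: [-5,5]
  node 1: [-5,5]
  node 2: [-4,5]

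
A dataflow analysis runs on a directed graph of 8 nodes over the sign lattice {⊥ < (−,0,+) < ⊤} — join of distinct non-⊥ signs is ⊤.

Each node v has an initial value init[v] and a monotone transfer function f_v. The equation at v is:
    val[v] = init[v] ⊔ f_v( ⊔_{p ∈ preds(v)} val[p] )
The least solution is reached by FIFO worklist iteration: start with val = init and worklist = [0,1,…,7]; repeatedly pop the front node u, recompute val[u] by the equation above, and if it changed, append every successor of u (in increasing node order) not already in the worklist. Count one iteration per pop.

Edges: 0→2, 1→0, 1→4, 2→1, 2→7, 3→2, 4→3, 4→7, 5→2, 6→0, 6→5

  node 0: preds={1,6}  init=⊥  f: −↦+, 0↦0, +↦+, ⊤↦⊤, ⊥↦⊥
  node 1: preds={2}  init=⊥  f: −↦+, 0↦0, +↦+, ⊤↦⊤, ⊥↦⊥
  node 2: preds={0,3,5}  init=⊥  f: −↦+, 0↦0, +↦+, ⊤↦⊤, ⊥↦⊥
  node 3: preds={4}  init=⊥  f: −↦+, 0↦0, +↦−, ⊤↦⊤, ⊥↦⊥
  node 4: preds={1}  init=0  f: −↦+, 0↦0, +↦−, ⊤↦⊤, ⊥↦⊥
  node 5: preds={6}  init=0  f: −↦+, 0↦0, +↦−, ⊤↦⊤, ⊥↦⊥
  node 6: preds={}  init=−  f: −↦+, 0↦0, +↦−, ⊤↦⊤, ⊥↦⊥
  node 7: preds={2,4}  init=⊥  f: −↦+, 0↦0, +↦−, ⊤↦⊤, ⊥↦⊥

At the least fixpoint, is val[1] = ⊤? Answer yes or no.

Trace (16 dequeues):
  [1] u=0 | in − | out + | prev ⊥ | push {}
  [2] u=1 | in ⊥ | out ⊥ | ==
  [3] u=2 | in ⊤ | out ⊤ | prev ⊥ | push {1}
  [4] u=3 | in 0 | out 0 | prev ⊥ | push {2}
  [5] u=4 | in ⊥ | out 0 | ==
  [6] u=5 | in − | out ⊤ | prev 0 | push {}
  [7] u=6 | in ⊥ | out − | ==
  [8] u=7 | in ⊤ | out ⊤ | prev ⊥ | push {}
  [9] u=1 | in ⊤ | out ⊤ | prev ⊥ | push {0,4}
  [10] u=2 | in ⊤ | out ⊤ | ==
  [11] u=0 | in ⊤ | out ⊤ | prev + | push {2}
  [12] u=4 | in ⊤ | out ⊤ | prev 0 | push {3,7}
  [13] u=2 | in ⊤ | out ⊤ | ==
  [14] u=3 | in ⊤ | out ⊤ | prev 0 | push {2}
  [15] u=7 | in ⊤ | out ⊤ | ==
  [16] u=2 | in ⊤ | out ⊤ | ==

Converged values:
  [0] ⊤
  [1] ⊤
  [2] ⊤
  [3] ⊤
  [4] ⊤
  [5] ⊤
  [6] −
  [7] ⊤

yes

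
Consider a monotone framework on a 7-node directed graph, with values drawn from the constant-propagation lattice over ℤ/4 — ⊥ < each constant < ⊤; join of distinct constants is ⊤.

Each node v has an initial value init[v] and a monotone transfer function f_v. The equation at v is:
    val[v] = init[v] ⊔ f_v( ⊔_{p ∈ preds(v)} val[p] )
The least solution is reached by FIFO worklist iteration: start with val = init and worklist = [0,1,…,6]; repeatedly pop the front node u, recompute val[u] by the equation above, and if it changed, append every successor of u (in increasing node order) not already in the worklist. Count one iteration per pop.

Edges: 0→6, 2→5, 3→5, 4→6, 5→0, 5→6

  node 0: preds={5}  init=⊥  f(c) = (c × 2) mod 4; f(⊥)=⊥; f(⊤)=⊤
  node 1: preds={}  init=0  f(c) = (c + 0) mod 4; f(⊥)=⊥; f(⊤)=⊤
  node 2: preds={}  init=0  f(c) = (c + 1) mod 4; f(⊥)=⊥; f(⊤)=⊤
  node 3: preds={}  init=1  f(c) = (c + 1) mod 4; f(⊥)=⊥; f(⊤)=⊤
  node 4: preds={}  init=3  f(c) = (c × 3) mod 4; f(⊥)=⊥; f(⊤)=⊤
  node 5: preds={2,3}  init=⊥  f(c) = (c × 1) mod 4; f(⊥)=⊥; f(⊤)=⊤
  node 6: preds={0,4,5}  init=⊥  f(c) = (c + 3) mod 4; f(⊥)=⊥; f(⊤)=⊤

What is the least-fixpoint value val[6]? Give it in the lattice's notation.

⊤

Trace (9 dequeues):
  [1] u=0 | in ⊥ | out ⊥ | ==
  [2] u=1 | in ⊥ | out 0 | ==
  [3] u=2 | in ⊥ | out 0 | ==
  [4] u=3 | in ⊥ | out 1 | ==
  [5] u=4 | in ⊥ | out 3 | ==
  [6] u=5 | in ⊤ | out ⊤ | prev ⊥ | push {0}
  [7] u=6 | in ⊤ | out ⊤ | prev ⊥ | push {}
  [8] u=0 | in ⊤ | out ⊤ | prev ⊥ | push {6}
  [9] u=6 | in ⊤ | out ⊤ | ==

Converged values:
  [0] ⊤
  [1] 0
  [2] 0
  [3] 1
  [4] 3
  [5] ⊤
  [6] ⊤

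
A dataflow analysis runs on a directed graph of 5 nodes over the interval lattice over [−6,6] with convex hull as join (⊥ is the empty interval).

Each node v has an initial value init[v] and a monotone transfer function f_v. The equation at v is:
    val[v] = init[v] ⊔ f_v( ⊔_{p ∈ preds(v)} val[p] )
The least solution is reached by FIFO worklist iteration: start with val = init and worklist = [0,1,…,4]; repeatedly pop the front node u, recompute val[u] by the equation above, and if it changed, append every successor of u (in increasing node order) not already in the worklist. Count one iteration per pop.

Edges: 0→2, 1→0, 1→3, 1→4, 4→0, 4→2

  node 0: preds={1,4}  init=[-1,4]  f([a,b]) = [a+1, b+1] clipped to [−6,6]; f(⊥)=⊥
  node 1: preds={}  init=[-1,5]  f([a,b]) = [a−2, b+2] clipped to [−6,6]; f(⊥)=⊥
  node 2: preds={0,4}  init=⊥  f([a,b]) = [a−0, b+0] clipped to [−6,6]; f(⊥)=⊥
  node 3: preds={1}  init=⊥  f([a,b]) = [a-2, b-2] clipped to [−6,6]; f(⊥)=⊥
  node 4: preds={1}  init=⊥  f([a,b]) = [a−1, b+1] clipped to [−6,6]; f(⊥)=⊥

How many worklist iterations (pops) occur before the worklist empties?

7

Trace (7 dequeues):
  [1] u=0 | in [-1,5] | out [-1,6] | prev [-1,4] | push {}
  [2] u=1 | in ⊥ | out [-1,5] | ==
  [3] u=2 | in [-1,6] | out [-1,6] | prev ⊥ | push {}
  [4] u=3 | in [-1,5] | out [-3,3] | prev ⊥ | push {}
  [5] u=4 | in [-1,5] | out [-2,6] | prev ⊥ | push {0,2}
  [6] u=0 | in [-2,6] | out [-1,6] | ==
  [7] u=2 | in [-2,6] | out [-2,6] | prev [-1,6] | push {}

Converged values:
  [0] [-1,6]
  [1] [-1,5]
  [2] [-2,6]
  [3] [-3,3]
  [4] [-2,6]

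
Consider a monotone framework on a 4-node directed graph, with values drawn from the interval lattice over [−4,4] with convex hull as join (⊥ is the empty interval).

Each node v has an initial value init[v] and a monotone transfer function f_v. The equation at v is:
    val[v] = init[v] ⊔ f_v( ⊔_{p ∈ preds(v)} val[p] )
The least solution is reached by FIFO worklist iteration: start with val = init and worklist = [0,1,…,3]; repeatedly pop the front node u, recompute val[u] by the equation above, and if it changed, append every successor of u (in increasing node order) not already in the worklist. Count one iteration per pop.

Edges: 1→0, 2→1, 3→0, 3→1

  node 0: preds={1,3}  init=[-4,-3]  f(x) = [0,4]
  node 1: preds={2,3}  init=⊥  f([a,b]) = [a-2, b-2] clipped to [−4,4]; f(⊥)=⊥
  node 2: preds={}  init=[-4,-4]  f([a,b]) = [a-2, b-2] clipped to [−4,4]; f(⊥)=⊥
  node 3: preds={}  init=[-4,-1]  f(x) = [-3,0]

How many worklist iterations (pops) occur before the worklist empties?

Iteration log — 7 steps:
  step 1. node 0  ⊔preds=[-4,-1]  new=[-4,4]  old=[-4,-3]  +wl: 
  step 2. node 1  ⊔preds=[-4,-1]  new=[-4,-3]  old=⊥  +wl: 0
  step 3. node 2  ⊔preds=⊥  new=[-4,-4]  stable
  step 4. node 3  ⊔preds=⊥  new=[-4,0]  old=[-4,-1]  +wl: 1
  step 5. node 0  ⊔preds=[-4,0]  new=[-4,4]  stable
  step 6. node 1  ⊔preds=[-4,0]  new=[-4,-2]  old=[-4,-3]  +wl: 0
  step 7. node 0  ⊔preds=[-4,0]  new=[-4,4]  stable

Least fixpoint reached:
  node 0: [-4,4]
  node 1: [-4,-2]
  node 2: [-4,-4]
  node 3: [-4,0]

7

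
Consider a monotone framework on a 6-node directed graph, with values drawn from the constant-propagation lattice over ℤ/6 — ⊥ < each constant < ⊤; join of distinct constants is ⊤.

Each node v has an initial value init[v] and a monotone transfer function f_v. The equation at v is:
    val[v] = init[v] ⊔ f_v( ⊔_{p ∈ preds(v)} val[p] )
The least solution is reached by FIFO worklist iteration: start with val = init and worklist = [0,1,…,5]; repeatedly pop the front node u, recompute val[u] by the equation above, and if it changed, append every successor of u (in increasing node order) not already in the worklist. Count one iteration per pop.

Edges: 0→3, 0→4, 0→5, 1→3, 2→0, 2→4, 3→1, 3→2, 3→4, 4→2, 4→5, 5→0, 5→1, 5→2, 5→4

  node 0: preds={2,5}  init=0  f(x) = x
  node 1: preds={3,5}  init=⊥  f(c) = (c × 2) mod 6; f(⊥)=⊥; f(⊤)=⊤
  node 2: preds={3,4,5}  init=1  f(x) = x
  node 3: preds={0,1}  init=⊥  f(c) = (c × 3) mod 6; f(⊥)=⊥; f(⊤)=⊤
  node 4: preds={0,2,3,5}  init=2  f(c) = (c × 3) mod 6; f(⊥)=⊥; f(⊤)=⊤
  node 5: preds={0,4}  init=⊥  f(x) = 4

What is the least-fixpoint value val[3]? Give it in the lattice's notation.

⊤

Iteration log — 11 steps:
  step 1. node 0  ⊔preds=1  new=⊤  old=0  +wl: 
  step 2. node 1  ⊔preds=⊥  new=⊥  stable
  step 3. node 2  ⊔preds=2  new=⊤  old=1  +wl: 0
  step 4. node 3  ⊔preds=⊤  new=⊤  old=⊥  +wl: 1,2
  step 5. node 4  ⊔preds=⊤  new=⊤  old=2  +wl: 
  step 6. node 5  ⊔preds=⊤  new=4  old=⊥  +wl: 4
  step 7. node 0  ⊔preds=⊤  new=⊤  stable
  step 8. node 1  ⊔preds=⊤  new=⊤  old=⊥  +wl: 3
  step 9. node 2  ⊔preds=⊤  new=⊤  stable
  step 10. node 4  ⊔preds=⊤  new=⊤  stable
  step 11. node 3  ⊔preds=⊤  new=⊤  stable

Least fixpoint reached:
  node 0: ⊤
  node 1: ⊤
  node 2: ⊤
  node 3: ⊤
  node 4: ⊤
  node 5: 4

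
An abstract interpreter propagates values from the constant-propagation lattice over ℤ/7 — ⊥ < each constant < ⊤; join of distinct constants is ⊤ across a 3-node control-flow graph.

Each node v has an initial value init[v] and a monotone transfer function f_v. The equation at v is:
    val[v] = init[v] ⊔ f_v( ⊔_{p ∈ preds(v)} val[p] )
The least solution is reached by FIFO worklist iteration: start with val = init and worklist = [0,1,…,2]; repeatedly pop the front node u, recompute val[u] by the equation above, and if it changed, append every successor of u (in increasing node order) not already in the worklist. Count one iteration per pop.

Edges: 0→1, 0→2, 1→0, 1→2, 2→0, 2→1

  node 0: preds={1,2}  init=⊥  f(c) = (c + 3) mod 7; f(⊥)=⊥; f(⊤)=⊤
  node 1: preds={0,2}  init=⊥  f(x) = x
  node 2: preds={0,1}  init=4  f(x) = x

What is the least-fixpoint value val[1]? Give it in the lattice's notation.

⊤

Worklist (6 pops):
  #1 pop 0: in=4 → 0 (was ⊥); enqueue []
  #2 pop 1: in=⊤ → ⊤ (was ⊥); enqueue [0]
  #3 pop 2: in=⊤ → ⊤ (was 4); enqueue [1]
  #4 pop 0: in=⊤ → ⊤ (was 0); enqueue [2]
  #5 pop 1: in=⊤ → ⊤ (no change)
  #6 pop 2: in=⊤ → ⊤ (no change)

Fixpoint:
  val[0] = ⊤
  val[1] = ⊤
  val[2] = ⊤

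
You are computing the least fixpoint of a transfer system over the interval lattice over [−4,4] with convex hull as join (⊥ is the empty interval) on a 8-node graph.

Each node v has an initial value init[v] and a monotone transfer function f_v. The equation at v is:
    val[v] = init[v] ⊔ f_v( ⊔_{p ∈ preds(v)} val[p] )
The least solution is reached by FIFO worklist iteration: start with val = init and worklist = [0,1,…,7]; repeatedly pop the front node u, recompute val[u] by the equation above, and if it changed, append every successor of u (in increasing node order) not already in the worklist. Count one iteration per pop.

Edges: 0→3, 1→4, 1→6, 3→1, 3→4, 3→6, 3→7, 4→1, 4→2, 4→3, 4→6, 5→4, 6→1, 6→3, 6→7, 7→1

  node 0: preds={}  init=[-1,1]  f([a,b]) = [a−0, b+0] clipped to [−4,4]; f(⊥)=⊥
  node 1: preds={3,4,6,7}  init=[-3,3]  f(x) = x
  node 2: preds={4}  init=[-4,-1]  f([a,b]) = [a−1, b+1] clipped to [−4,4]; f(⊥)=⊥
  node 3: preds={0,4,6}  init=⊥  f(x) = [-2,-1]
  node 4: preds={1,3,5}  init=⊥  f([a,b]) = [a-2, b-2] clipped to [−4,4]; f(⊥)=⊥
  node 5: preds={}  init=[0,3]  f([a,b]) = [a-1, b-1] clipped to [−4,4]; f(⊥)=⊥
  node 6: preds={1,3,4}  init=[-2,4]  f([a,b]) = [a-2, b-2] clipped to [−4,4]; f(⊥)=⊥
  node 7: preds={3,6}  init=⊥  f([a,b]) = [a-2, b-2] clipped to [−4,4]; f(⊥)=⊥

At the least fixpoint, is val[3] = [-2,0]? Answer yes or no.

no

Iteration log — 13 steps:
  step 1. node 0  ⊔preds=⊥  new=[-1,1]  stable
  step 2. node 1  ⊔preds=[-2,4]  new=[-3,4]  old=[-3,3]  +wl: 
  step 3. node 2  ⊔preds=⊥  new=[-4,-1]  stable
  step 4. node 3  ⊔preds=[-2,4]  new=[-2,-1]  old=⊥  +wl: 1
  step 5. node 4  ⊔preds=[-3,4]  new=[-4,2]  old=⊥  +wl: 2,3
  step 6. node 5  ⊔preds=⊥  new=[0,3]  stable
  step 7. node 6  ⊔preds=[-4,4]  new=[-4,4]  old=[-2,4]  +wl: 
  step 8. node 7  ⊔preds=[-4,4]  new=[-4,2]  old=⊥  +wl: 
  step 9. node 1  ⊔preds=[-4,4]  new=[-4,4]  old=[-3,4]  +wl: 4,6
  step 10. node 2  ⊔preds=[-4,2]  new=[-4,3]  old=[-4,-1]  +wl: 
  step 11. node 3  ⊔preds=[-4,4]  new=[-2,-1]  stable
  step 12. node 4  ⊔preds=[-4,4]  new=[-4,2]  stable
  step 13. node 6  ⊔preds=[-4,4]  new=[-4,4]  stable

Least fixpoint reached:
  node 0: [-1,1]
  node 1: [-4,4]
  node 2: [-4,3]
  node 3: [-2,-1]
  node 4: [-4,2]
  node 5: [0,3]
  node 6: [-4,4]
  node 7: [-4,2]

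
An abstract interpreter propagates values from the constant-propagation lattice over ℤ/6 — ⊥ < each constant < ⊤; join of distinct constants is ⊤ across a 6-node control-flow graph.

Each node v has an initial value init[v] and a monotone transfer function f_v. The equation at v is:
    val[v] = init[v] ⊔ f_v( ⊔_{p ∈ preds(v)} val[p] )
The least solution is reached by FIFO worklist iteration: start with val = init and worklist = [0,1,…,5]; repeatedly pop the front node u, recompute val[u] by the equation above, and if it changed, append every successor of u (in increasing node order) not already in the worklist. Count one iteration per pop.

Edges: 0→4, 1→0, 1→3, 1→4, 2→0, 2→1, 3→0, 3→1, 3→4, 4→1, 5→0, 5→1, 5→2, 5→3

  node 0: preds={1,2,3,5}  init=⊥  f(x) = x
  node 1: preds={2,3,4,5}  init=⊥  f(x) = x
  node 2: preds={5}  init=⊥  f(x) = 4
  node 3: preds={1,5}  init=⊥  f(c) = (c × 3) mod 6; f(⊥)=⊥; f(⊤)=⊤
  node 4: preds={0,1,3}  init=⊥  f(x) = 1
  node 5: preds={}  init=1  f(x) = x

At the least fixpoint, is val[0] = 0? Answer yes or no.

no

Trace (14 dequeues):
  [1] u=0 | in 1 | out 1 | prev ⊥ | push {}
  [2] u=1 | in 1 | out 1 | prev ⊥ | push {0}
  [3] u=2 | in 1 | out 4 | prev ⊥ | push {1}
  [4] u=3 | in 1 | out 3 | prev ⊥ | push {}
  [5] u=4 | in ⊤ | out 1 | prev ⊥ | push {}
  [6] u=5 | in ⊥ | out 1 | ==
  [7] u=0 | in ⊤ | out ⊤ | prev 1 | push {4}
  [8] u=1 | in ⊤ | out ⊤ | prev 1 | push {0,3}
  [9] u=4 | in ⊤ | out 1 | ==
  [10] u=0 | in ⊤ | out ⊤ | ==
  [11] u=3 | in ⊤ | out ⊤ | prev 3 | push {0,1,4}
  [12] u=0 | in ⊤ | out ⊤ | ==
  [13] u=1 | in ⊤ | out ⊤ | ==
  [14] u=4 | in ⊤ | out 1 | ==

Converged values:
  [0] ⊤
  [1] ⊤
  [2] 4
  [3] ⊤
  [4] 1
  [5] 1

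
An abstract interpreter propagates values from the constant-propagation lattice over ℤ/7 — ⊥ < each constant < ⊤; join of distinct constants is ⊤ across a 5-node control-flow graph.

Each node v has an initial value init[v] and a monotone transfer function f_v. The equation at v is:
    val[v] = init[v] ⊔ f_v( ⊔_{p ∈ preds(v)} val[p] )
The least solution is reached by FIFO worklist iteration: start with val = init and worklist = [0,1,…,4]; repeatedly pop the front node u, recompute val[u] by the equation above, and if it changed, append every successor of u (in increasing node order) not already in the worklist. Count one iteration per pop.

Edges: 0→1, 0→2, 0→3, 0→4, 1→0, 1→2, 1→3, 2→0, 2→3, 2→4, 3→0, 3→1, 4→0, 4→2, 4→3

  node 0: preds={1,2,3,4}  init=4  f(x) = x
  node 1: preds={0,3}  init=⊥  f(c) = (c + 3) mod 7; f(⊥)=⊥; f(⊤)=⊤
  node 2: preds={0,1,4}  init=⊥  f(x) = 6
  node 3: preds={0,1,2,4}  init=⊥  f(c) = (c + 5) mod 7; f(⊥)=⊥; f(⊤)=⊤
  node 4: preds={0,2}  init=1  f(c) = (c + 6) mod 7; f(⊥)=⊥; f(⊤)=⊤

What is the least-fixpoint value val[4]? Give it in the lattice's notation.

Trace (9 dequeues):
  [1] u=0 | in 1 | out ⊤ | prev 4 | push {}
  [2] u=1 | in ⊤ | out ⊤ | prev ⊥ | push {0}
  [3] u=2 | in ⊤ | out 6 | prev ⊥ | push {}
  [4] u=3 | in ⊤ | out ⊤ | prev ⊥ | push {1}
  [5] u=4 | in ⊤ | out ⊤ | prev 1 | push {2,3}
  [6] u=0 | in ⊤ | out ⊤ | ==
  [7] u=1 | in ⊤ | out ⊤ | ==
  [8] u=2 | in ⊤ | out 6 | ==
  [9] u=3 | in ⊤ | out ⊤ | ==

Converged values:
  [0] ⊤
  [1] ⊤
  [2] 6
  [3] ⊤
  [4] ⊤

⊤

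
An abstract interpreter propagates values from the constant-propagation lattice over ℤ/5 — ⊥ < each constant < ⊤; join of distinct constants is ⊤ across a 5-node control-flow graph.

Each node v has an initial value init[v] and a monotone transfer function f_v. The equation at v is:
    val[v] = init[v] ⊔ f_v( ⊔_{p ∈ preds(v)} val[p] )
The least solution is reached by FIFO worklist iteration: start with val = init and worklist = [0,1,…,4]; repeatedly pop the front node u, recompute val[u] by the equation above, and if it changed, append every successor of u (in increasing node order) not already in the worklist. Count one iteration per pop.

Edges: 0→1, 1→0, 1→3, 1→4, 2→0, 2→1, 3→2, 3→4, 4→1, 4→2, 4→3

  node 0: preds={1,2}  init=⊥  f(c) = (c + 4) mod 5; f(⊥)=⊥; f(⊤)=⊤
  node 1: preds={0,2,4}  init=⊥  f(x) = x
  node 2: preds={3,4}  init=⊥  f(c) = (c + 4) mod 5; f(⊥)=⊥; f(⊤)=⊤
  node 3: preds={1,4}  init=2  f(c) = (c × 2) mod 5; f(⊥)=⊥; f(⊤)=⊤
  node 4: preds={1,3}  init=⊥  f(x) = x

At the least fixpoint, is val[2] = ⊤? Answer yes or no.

yes

Trace (15 dequeues):
  [1] u=0 | in ⊥ | out ⊥ | ==
  [2] u=1 | in ⊥ | out ⊥ | ==
  [3] u=2 | in 2 | out 1 | prev ⊥ | push {0,1}
  [4] u=3 | in ⊥ | out 2 | ==
  [5] u=4 | in 2 | out 2 | prev ⊥ | push {2,3}
  [6] u=0 | in 1 | out 0 | prev ⊥ | push {}
  [7] u=1 | in ⊤ | out ⊤ | prev ⊥ | push {0,4}
  [8] u=2 | in 2 | out 1 | ==
  [9] u=3 | in ⊤ | out ⊤ | prev 2 | push {2}
  [10] u=0 | in ⊤ | out ⊤ | prev 0 | push {1}
  [11] u=4 | in ⊤ | out ⊤ | prev 2 | push {3}
  [12] u=2 | in ⊤ | out ⊤ | prev 1 | push {0}
  [13] u=1 | in ⊤ | out ⊤ | ==
  [14] u=3 | in ⊤ | out ⊤ | ==
  [15] u=0 | in ⊤ | out ⊤ | ==

Converged values:
  [0] ⊤
  [1] ⊤
  [2] ⊤
  [3] ⊤
  [4] ⊤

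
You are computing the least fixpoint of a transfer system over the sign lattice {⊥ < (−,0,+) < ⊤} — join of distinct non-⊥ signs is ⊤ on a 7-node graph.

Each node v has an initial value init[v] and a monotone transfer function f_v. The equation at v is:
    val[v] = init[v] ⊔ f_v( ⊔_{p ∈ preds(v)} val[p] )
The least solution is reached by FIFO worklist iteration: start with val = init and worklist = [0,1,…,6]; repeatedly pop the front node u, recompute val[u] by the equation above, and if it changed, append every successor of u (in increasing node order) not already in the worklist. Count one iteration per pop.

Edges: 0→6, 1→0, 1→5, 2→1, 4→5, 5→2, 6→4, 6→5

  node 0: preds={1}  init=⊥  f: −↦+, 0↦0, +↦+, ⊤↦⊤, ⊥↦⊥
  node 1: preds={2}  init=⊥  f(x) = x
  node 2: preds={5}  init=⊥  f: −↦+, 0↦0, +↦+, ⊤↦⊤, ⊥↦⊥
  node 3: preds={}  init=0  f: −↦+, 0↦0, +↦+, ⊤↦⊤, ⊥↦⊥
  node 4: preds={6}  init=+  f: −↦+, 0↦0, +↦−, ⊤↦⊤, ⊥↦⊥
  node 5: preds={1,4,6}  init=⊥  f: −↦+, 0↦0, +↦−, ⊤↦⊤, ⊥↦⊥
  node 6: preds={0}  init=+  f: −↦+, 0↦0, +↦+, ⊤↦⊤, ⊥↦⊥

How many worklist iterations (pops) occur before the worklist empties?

Iteration log — 14 steps:
  step 1. node 0  ⊔preds=⊥  new=⊥  stable
  step 2. node 1  ⊔preds=⊥  new=⊥  stable
  step 3. node 2  ⊔preds=⊥  new=⊥  stable
  step 4. node 3  ⊔preds=⊥  new=0  stable
  step 5. node 4  ⊔preds=+  new=⊤  old=+  +wl: 
  step 6. node 5  ⊔preds=⊤  new=⊤  old=⊥  +wl: 2
  step 7. node 6  ⊔preds=⊥  new=+  stable
  step 8. node 2  ⊔preds=⊤  new=⊤  old=⊥  +wl: 1
  step 9. node 1  ⊔preds=⊤  new=⊤  old=⊥  +wl: 0,5
  step 10. node 0  ⊔preds=⊤  new=⊤  old=⊥  +wl: 6
  step 11. node 5  ⊔preds=⊤  new=⊤  stable
  step 12. node 6  ⊔preds=⊤  new=⊤  old=+  +wl: 4,5
  step 13. node 4  ⊔preds=⊤  new=⊤  stable
  step 14. node 5  ⊔preds=⊤  new=⊤  stable

Least fixpoint reached:
  node 0: ⊤
  node 1: ⊤
  node 2: ⊤
  node 3: 0
  node 4: ⊤
  node 5: ⊤
  node 6: ⊤

14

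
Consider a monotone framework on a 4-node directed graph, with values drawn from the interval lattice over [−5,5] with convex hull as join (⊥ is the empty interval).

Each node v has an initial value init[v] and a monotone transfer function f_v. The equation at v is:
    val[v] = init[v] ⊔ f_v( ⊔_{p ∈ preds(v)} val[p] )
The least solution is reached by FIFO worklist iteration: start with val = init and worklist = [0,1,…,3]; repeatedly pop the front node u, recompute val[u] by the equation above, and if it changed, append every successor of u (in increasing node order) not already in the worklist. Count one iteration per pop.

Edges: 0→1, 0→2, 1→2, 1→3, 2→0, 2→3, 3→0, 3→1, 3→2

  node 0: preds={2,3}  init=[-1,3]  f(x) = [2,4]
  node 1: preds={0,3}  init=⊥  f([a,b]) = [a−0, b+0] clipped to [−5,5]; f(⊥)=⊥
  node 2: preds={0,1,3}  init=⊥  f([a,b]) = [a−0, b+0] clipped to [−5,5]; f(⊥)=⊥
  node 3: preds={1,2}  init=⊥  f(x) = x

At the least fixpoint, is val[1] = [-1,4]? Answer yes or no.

yes

Worklist (7 pops):
  #1 pop 0: in=⊥ → [-1,4] (was [-1,3]); enqueue []
  #2 pop 1: in=[-1,4] → [-1,4] (was ⊥); enqueue []
  #3 pop 2: in=[-1,4] → [-1,4] (was ⊥); enqueue [0]
  #4 pop 3: in=[-1,4] → [-1,4] (was ⊥); enqueue [1,2]
  #5 pop 0: in=[-1,4] → [-1,4] (no change)
  #6 pop 1: in=[-1,4] → [-1,4] (no change)
  #7 pop 2: in=[-1,4] → [-1,4] (no change)

Fixpoint:
  val[0] = [-1,4]
  val[1] = [-1,4]
  val[2] = [-1,4]
  val[3] = [-1,4]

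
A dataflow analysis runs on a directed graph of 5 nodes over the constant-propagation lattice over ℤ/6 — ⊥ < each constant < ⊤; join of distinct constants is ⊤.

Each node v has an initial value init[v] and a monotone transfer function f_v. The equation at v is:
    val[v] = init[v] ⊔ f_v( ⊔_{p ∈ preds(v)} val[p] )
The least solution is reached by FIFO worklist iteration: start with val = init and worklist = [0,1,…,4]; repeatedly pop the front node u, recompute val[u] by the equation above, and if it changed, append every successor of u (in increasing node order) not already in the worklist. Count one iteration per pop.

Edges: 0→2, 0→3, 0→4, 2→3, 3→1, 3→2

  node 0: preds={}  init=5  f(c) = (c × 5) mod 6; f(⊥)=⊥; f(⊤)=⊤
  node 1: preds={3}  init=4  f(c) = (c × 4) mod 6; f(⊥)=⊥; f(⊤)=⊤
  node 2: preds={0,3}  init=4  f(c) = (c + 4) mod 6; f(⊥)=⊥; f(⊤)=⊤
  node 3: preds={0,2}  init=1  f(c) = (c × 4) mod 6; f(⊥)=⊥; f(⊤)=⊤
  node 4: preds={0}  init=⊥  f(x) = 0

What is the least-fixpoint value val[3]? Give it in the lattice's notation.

⊤

Worklist (7 pops):
  #1 pop 0: in=⊥ → 5 (no change)
  #2 pop 1: in=1 → 4 (no change)
  #3 pop 2: in=⊤ → ⊤ (was 4); enqueue []
  #4 pop 3: in=⊤ → ⊤ (was 1); enqueue [1,2]
  #5 pop 4: in=5 → 0 (was ⊥); enqueue []
  #6 pop 1: in=⊤ → ⊤ (was 4); enqueue []
  #7 pop 2: in=⊤ → ⊤ (no change)

Fixpoint:
  val[0] = 5
  val[1] = ⊤
  val[2] = ⊤
  val[3] = ⊤
  val[4] = 0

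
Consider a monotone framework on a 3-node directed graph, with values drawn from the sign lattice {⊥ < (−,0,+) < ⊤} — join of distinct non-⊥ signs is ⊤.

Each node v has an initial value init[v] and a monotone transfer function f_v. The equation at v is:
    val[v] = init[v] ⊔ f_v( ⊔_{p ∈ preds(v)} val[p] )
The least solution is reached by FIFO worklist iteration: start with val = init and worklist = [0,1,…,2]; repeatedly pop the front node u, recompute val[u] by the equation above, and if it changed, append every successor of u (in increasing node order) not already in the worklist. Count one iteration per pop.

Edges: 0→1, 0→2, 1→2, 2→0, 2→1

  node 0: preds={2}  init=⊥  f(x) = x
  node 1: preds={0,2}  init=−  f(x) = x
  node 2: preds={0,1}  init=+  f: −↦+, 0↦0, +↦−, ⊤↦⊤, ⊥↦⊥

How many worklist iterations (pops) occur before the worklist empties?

Iteration log — 6 steps:
  step 1. node 0  ⊔preds=+  new=+  old=⊥  +wl: 
  step 2. node 1  ⊔preds=+  new=⊤  old=−  +wl: 
  step 3. node 2  ⊔preds=⊤  new=⊤  old=+  +wl: 0,1
  step 4. node 0  ⊔preds=⊤  new=⊤  old=+  +wl: 2
  step 5. node 1  ⊔preds=⊤  new=⊤  stable
  step 6. node 2  ⊔preds=⊤  new=⊤  stable

Least fixpoint reached:
  node 0: ⊤
  node 1: ⊤
  node 2: ⊤

6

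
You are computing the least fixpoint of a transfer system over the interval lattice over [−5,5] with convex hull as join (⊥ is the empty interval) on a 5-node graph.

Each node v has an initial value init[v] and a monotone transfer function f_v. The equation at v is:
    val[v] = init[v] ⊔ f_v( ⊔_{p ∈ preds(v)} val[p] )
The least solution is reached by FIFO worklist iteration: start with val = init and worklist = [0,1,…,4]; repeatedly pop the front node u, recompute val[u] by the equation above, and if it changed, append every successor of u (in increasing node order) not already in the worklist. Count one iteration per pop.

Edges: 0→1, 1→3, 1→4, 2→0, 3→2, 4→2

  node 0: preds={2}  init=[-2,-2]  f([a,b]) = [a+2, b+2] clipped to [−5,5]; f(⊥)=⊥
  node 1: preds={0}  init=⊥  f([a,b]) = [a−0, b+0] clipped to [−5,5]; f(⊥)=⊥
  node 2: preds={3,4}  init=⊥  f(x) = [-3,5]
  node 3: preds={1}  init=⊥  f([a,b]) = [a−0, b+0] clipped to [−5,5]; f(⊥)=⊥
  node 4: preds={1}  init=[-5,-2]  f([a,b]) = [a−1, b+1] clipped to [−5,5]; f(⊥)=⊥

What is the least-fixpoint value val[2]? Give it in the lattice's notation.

[-3,5]

Worklist (11 pops):
  #1 pop 0: in=⊥ → [-2,-2] (no change)
  #2 pop 1: in=[-2,-2] → [-2,-2] (was ⊥); enqueue []
  #3 pop 2: in=[-5,-2] → [-3,5] (was ⊥); enqueue [0]
  #4 pop 3: in=[-2,-2] → [-2,-2] (was ⊥); enqueue [2]
  #5 pop 4: in=[-2,-2] → [-5,-1] (was [-5,-2]); enqueue []
  #6 pop 0: in=[-3,5] → [-2,5] (was [-2,-2]); enqueue [1]
  #7 pop 2: in=[-5,-1] → [-3,5] (no change)
  #8 pop 1: in=[-2,5] → [-2,5] (was [-2,-2]); enqueue [3,4]
  #9 pop 3: in=[-2,5] → [-2,5] (was [-2,-2]); enqueue [2]
  #10 pop 4: in=[-2,5] → [-5,5] (was [-5,-1]); enqueue []
  #11 pop 2: in=[-5,5] → [-3,5] (no change)

Fixpoint:
  val[0] = [-2,5]
  val[1] = [-2,5]
  val[2] = [-3,5]
  val[3] = [-2,5]
  val[4] = [-5,5]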